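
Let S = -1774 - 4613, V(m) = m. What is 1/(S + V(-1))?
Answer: -1/6388 ≈ -0.00015654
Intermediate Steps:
S = -6387
1/(S + V(-1)) = 1/(-6387 - 1) = 1/(-6388) = -1/6388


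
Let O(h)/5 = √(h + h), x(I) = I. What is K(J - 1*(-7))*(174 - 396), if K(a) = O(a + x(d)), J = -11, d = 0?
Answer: -2220*I*√2 ≈ -3139.6*I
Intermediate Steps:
O(h) = 5*√2*√h (O(h) = 5*√(h + h) = 5*√(2*h) = 5*(√2*√h) = 5*√2*√h)
K(a) = 5*√2*√a (K(a) = 5*√2*√(a + 0) = 5*√2*√a)
K(J - 1*(-7))*(174 - 396) = (5*√2*√(-11 - 1*(-7)))*(174 - 396) = (5*√2*√(-11 + 7))*(-222) = (5*√2*√(-4))*(-222) = (5*√2*(2*I))*(-222) = (10*I*√2)*(-222) = -2220*I*√2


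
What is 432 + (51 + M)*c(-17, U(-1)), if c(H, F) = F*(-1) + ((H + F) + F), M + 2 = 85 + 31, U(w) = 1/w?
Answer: -2538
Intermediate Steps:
M = 114 (M = -2 + (85 + 31) = -2 + 116 = 114)
c(H, F) = F + H (c(H, F) = -F + ((F + H) + F) = -F + (H + 2*F) = F + H)
432 + (51 + M)*c(-17, U(-1)) = 432 + (51 + 114)*(1/(-1) - 17) = 432 + 165*(-1 - 17) = 432 + 165*(-18) = 432 - 2970 = -2538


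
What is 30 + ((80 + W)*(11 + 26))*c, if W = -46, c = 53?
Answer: 66704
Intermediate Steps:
30 + ((80 + W)*(11 + 26))*c = 30 + ((80 - 46)*(11 + 26))*53 = 30 + (34*37)*53 = 30 + 1258*53 = 30 + 66674 = 66704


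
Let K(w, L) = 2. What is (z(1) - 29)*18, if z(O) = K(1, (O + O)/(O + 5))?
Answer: -486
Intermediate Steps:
z(O) = 2
(z(1) - 29)*18 = (2 - 29)*18 = -27*18 = -486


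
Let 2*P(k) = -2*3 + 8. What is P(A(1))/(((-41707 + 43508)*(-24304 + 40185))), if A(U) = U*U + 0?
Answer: 1/28601681 ≈ 3.4963e-8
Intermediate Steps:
A(U) = U² (A(U) = U² + 0 = U²)
P(k) = 1 (P(k) = (-2*3 + 8)/2 = (-6 + 8)/2 = (½)*2 = 1)
P(A(1))/(((-41707 + 43508)*(-24304 + 40185))) = 1/((-41707 + 43508)*(-24304 + 40185)) = 1/(1801*15881) = 1/28601681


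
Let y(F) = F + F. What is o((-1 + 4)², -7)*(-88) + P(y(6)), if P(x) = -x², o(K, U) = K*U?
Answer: 5400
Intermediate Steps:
y(F) = 2*F
o((-1 + 4)², -7)*(-88) + P(y(6)) = ((-1 + 4)²*(-7))*(-88) - (2*6)² = (3²*(-7))*(-88) - 1*12² = (9*(-7))*(-88) - 1*144 = -63*(-88) - 144 = 5544 - 144 = 5400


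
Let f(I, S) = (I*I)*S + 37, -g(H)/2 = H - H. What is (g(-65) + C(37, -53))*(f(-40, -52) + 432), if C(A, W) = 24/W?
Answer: 1985544/53 ≈ 37463.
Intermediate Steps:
g(H) = 0 (g(H) = -2*(H - H) = -2*0 = 0)
f(I, S) = 37 + S*I² (f(I, S) = I²*S + 37 = S*I² + 37 = 37 + S*I²)
(g(-65) + C(37, -53))*(f(-40, -52) + 432) = (0 + 24/(-53))*((37 - 52*(-40)²) + 432) = (0 + 24*(-1/53))*((37 - 52*1600) + 432) = (0 - 24/53)*((37 - 83200) + 432) = -24*(-83163 + 432)/53 = -24/53*(-82731) = 1985544/53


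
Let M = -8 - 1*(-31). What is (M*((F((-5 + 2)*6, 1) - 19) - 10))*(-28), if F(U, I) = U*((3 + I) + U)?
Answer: -143612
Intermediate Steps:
M = 23 (M = -8 + 31 = 23)
F(U, I) = U*(3 + I + U)
(M*((F((-5 + 2)*6, 1) - 19) - 10))*(-28) = (23*((((-5 + 2)*6)*(3 + 1 + (-5 + 2)*6) - 19) - 10))*(-28) = (23*(((-3*6)*(3 + 1 - 3*6) - 19) - 10))*(-28) = (23*((-18*(3 + 1 - 18) - 19) - 10))*(-28) = (23*((-18*(-14) - 19) - 10))*(-28) = (23*((252 - 19) - 10))*(-28) = (23*(233 - 10))*(-28) = (23*223)*(-28) = 5129*(-28) = -143612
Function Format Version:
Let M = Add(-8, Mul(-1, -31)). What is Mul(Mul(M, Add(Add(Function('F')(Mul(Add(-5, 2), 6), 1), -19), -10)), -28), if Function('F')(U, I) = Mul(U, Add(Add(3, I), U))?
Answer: -143612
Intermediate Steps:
M = 23 (M = Add(-8, 31) = 23)
Function('F')(U, I) = Mul(U, Add(3, I, U))
Mul(Mul(M, Add(Add(Function('F')(Mul(Add(-5, 2), 6), 1), -19), -10)), -28) = Mul(Mul(23, Add(Add(Mul(Mul(Add(-5, 2), 6), Add(3, 1, Mul(Add(-5, 2), 6))), -19), -10)), -28) = Mul(Mul(23, Add(Add(Mul(Mul(-3, 6), Add(3, 1, Mul(-3, 6))), -19), -10)), -28) = Mul(Mul(23, Add(Add(Mul(-18, Add(3, 1, -18)), -19), -10)), -28) = Mul(Mul(23, Add(Add(Mul(-18, -14), -19), -10)), -28) = Mul(Mul(23, Add(Add(252, -19), -10)), -28) = Mul(Mul(23, Add(233, -10)), -28) = Mul(Mul(23, 223), -28) = Mul(5129, -28) = -143612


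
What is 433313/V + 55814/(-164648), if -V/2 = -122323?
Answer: 1311123795/915465332 ≈ 1.4322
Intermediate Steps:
V = 244646 (V = -2*(-122323) = 244646)
433313/V + 55814/(-164648) = 433313/244646 + 55814/(-164648) = 433313*(1/244646) + 55814*(-1/164648) = 433313/244646 - 2537/7484 = 1311123795/915465332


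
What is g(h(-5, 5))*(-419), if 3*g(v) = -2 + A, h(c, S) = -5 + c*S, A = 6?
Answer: -1676/3 ≈ -558.67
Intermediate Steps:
h(c, S) = -5 + S*c
g(v) = 4/3 (g(v) = (-2 + 6)/3 = (⅓)*4 = 4/3)
g(h(-5, 5))*(-419) = (4/3)*(-419) = -1676/3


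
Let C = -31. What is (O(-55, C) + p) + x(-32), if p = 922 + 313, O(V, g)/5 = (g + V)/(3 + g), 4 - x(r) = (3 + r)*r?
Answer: 4569/14 ≈ 326.36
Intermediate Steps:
x(r) = 4 - r*(3 + r) (x(r) = 4 - (3 + r)*r = 4 - r*(3 + r))
O(V, g) = 5*(V + g)/(3 + g) (O(V, g) = 5*((g + V)/(3 + g)) = 5*((V + g)/(3 + g)) = 5*(V + g)/(3 + g))
p = 1235
(O(-55, C) + p) + x(-32) = (5*(-55 - 31)/(3 - 31) + 1235) + (4 - 1*(-32)² - 3*(-32)) = (5*(-86)/(-28) + 1235) + (4 - 1*1024 + 96) = (5*(-1/28)*(-86) + 1235) + (4 - 1024 + 96) = (215/14 + 1235) - 924 = 17505/14 - 924 = 4569/14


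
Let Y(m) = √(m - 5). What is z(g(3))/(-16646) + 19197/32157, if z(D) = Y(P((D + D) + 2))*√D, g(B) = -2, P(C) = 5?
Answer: 237/397 ≈ 0.59698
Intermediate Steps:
Y(m) = √(-5 + m)
z(D) = 0 (z(D) = √(-5 + 5)*√D = √0*√D = 0*√D = 0)
z(g(3))/(-16646) + 19197/32157 = 0/(-16646) + 19197/32157 = 0*(-1/16646) + 19197*(1/32157) = 0 + 237/397 = 237/397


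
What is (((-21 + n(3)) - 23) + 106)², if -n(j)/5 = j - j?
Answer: 3844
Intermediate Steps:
n(j) = 0 (n(j) = -5*(j - j) = -5*0 = 0)
(((-21 + n(3)) - 23) + 106)² = (((-21 + 0) - 23) + 106)² = ((-21 - 23) + 106)² = (-44 + 106)² = 62² = 3844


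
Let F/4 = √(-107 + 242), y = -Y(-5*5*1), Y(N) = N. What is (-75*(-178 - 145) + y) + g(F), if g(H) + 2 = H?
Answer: 24248 + 12*√15 ≈ 24294.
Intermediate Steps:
y = 25 (y = -(-5*5) = -(-25) = -1*(-25) = 25)
F = 12*√15 (F = 4*√(-107 + 242) = 4*√135 = 4*(3*√15) = 12*√15 ≈ 46.476)
g(H) = -2 + H
(-75*(-178 - 145) + y) + g(F) = (-75*(-178 - 145) + 25) + (-2 + 12*√15) = (-75*(-323) + 25) + (-2 + 12*√15) = (24225 + 25) + (-2 + 12*√15) = 24250 + (-2 + 12*√15) = 24248 + 12*√15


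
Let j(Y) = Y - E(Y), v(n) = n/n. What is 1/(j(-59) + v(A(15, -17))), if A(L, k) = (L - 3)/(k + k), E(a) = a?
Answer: 1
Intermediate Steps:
A(L, k) = (-3 + L)/(2*k) (A(L, k) = (-3 + L)/((2*k)) = (-3 + L)*(1/(2*k)) = (-3 + L)/(2*k))
v(n) = 1
j(Y) = 0 (j(Y) = Y - Y = 0)
1/(j(-59) + v(A(15, -17))) = 1/(0 + 1) = 1/1 = 1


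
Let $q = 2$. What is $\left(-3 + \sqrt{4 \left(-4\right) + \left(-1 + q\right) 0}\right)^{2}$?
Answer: $\left(3 - 4 i\right)^{2} \approx -7.0 - 24.0 i$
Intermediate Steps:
$\left(-3 + \sqrt{4 \left(-4\right) + \left(-1 + q\right) 0}\right)^{2} = \left(-3 + \sqrt{4 \left(-4\right) + \left(-1 + 2\right) 0}\right)^{2} = \left(-3 + \sqrt{-16 + 1 \cdot 0}\right)^{2} = \left(-3 + \sqrt{-16 + 0}\right)^{2} = \left(-3 + \sqrt{-16}\right)^{2} = \left(-3 + 4 i\right)^{2}$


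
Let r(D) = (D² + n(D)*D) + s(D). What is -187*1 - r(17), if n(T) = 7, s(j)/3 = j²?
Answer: -1462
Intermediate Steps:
s(j) = 3*j²
r(D) = 4*D² + 7*D (r(D) = (D² + 7*D) + 3*D² = 4*D² + 7*D)
-187*1 - r(17) = -187*1 - 17*(7 + 4*17) = -187 - 17*(7 + 68) = -187 - 17*75 = -187 - 1*1275 = -187 - 1275 = -1462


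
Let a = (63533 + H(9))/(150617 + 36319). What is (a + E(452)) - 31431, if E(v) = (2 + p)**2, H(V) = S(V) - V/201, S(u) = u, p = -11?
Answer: -392645463889/12524712 ≈ -31350.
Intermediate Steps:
H(V) = 200*V/201 (H(V) = V - V/201 = 200*V/201)
E(v) = 81 (E(v) = (2 - 11)**2 = (-9)**2 = 81)
a = 4257311/12524712 (a = (63533 + (200/201)*9)/(150617 + 36319) = (63533 + 600/67)/186936 = (4257311/67)*(1/186936) = 4257311/12524712 ≈ 0.33991)
(a + E(452)) - 31431 = (4257311/12524712 + 81) - 31431 = 1018758983/12524712 - 31431 = -392645463889/12524712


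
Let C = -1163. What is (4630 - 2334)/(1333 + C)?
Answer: 1148/85 ≈ 13.506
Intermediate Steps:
(4630 - 2334)/(1333 + C) = (4630 - 2334)/(1333 - 1163) = 2296/170 = 2296*(1/170) = 1148/85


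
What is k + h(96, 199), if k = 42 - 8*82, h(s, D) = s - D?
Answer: -717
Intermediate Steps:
k = -614 (k = 42 - 656 = -614)
k + h(96, 199) = -614 + (96 - 1*199) = -614 + (96 - 199) = -614 - 103 = -717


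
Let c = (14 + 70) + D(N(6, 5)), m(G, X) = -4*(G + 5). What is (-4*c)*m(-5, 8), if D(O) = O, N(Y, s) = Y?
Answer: 0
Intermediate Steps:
m(G, X) = -20 - 4*G (m(G, X) = -4*(5 + G) = -20 - 4*G)
c = 90 (c = (14 + 70) + 6 = 84 + 6 = 90)
(-4*c)*m(-5, 8) = (-4*90)*(-20 - 4*(-5)) = -360*(-20 + 20) = -360*0 = 0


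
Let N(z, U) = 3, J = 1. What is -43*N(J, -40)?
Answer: -129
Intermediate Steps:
-43*N(J, -40) = -43*3 = -129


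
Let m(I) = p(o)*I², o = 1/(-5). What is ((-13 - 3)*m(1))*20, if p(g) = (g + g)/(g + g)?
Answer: -320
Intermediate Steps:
o = -⅕ ≈ -0.20000
p(g) = 1 (p(g) = (2*g)/((2*g)) = (2*g)*(1/(2*g)) = 1)
m(I) = I² (m(I) = 1*I² = I²)
((-13 - 3)*m(1))*20 = ((-13 - 3)*1²)*20 = -16*1*20 = -16*20 = -320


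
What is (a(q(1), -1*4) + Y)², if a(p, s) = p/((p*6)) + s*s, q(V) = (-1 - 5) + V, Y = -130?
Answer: 466489/36 ≈ 12958.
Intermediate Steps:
q(V) = -6 + V
a(p, s) = ⅙ + s² (a(p, s) = p/((6*p)) + s² = (1/(6*p))*p + s² = ⅙ + s²)
(a(q(1), -1*4) + Y)² = ((⅙ + (-1*4)²) - 130)² = ((⅙ + (-4)²) - 130)² = ((⅙ + 16) - 130)² = (97/6 - 130)² = (-683/6)² = 466489/36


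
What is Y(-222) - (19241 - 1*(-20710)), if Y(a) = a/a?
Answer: -39950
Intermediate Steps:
Y(a) = 1
Y(-222) - (19241 - 1*(-20710)) = 1 - (19241 - 1*(-20710)) = 1 - (19241 + 20710) = 1 - 1*39951 = 1 - 39951 = -39950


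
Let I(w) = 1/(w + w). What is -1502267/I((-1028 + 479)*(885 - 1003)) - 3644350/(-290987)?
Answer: -56637628662083006/290987 ≈ -1.9464e+11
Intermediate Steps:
I(w) = 1/(2*w)
-1502267/I((-1028 + 479)*(885 - 1003)) - 3644350/(-290987) = -1502267*2*(-1028 + 479)*(885 - 1003) - 3644350/(-290987) = -1502267/(1/(2*((-549*(-118))))) - 3644350*(-1/290987) = -1502267/((1/2)/64782) + 3644350/290987 = -1502267/((1/2)*(1/64782)) + 3644350/290987 = -1502267/1/129564 + 3644350/290987 = -1502267*129564 + 3644350/290987 = -194639721588 + 3644350/290987 = -56637628662083006/290987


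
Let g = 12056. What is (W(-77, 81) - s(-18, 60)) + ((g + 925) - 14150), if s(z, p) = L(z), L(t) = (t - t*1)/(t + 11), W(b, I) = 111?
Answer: -1058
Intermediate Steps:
L(t) = 0 (L(t) = (t - t)/(11 + t) = 0/(11 + t) = 0)
s(z, p) = 0
(W(-77, 81) - s(-18, 60)) + ((g + 925) - 14150) = (111 - 1*0) + ((12056 + 925) - 14150) = (111 + 0) + (12981 - 14150) = 111 - 1169 = -1058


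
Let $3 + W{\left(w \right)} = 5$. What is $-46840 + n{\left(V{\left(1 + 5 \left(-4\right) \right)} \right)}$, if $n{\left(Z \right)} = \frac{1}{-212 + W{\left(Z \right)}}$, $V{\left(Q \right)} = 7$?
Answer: $- \frac{9836401}{210} \approx -46840.0$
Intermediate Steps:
$W{\left(w \right)} = 2$ ($W{\left(w \right)} = -3 + 5 = 2$)
$n{\left(Z \right)} = - \frac{1}{210}$ ($n{\left(Z \right)} = \frac{1}{-212 + 2} = \frac{1}{-210} = - \frac{1}{210}$)
$-46840 + n{\left(V{\left(1 + 5 \left(-4\right) \right)} \right)} = -46840 - \frac{1}{210} = - \frac{9836401}{210}$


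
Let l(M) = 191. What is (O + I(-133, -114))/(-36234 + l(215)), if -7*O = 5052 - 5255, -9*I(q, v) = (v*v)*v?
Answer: -164645/36043 ≈ -4.5680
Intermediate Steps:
I(q, v) = -v**3/9 (I(q, v) = -v*v*v/9 = -v**2*v/9 = -v**3/9)
O = 29 (O = -(5052 - 5255)/7 = -1/7*(-203) = 29)
(O + I(-133, -114))/(-36234 + l(215)) = (29 - 1/9*(-114)**3)/(-36234 + 191) = (29 - 1/9*(-1481544))/(-36043) = (29 + 164616)*(-1/36043) = 164645*(-1/36043) = -164645/36043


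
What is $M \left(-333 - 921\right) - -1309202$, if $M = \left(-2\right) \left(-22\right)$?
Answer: $1254026$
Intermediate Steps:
$M = 44$
$M \left(-333 - 921\right) - -1309202 = 44 \left(-333 - 921\right) - -1309202 = 44 \left(-1254\right) + 1309202 = -55176 + 1309202 = 1254026$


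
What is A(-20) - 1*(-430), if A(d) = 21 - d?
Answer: 471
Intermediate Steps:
A(-20) - 1*(-430) = (21 - 1*(-20)) - 1*(-430) = (21 + 20) + 430 = 41 + 430 = 471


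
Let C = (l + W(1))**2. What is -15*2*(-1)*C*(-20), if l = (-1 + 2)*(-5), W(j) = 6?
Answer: -600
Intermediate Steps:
l = -5 (l = 1*(-5) = -5)
C = 1 (C = (-5 + 6)**2 = 1**2 = 1)
-15*2*(-1)*C*(-20) = -15*2*(-1)*(-20) = -(-30)*(-20) = -15*(-2)*(-20) = 30*(-20) = -600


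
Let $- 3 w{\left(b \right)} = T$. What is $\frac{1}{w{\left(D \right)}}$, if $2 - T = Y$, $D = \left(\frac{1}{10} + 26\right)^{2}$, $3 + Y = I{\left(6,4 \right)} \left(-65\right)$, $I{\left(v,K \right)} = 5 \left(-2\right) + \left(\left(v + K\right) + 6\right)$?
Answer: $- \frac{3}{395} \approx -0.0075949$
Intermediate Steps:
$I{\left(v,K \right)} = -4 + K + v$ ($I{\left(v,K \right)} = -10 + \left(\left(K + v\right) + 6\right) = -10 + \left(6 + K + v\right) = -4 + K + v$)
$Y = -393$ ($Y = -3 + \left(-4 + 4 + 6\right) \left(-65\right) = -3 + 6 \left(-65\right) = -3 - 390 = -393$)
$D = \frac{68121}{100}$ ($D = \left(\frac{1}{10} + 26\right)^{2} = \left(\frac{261}{10}\right)^{2} = \frac{68121}{100} \approx 681.21$)
$T = 395$ ($T = 2 - -393 = 2 + 393 = 395$)
$w{\left(b \right)} = - \frac{395}{3}$ ($w{\left(b \right)} = \left(- \frac{1}{3}\right) 395 = - \frac{395}{3}$)
$\frac{1}{w{\left(D \right)}} = \frac{1}{- \frac{395}{3}} = - \frac{3}{395}$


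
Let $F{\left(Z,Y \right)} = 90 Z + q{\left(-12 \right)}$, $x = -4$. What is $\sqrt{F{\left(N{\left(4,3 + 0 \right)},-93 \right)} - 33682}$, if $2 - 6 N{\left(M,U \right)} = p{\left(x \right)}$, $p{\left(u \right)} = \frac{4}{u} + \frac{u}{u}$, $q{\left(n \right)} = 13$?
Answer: $i \sqrt{33639} \approx 183.41 i$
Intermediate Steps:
$p{\left(u \right)} = 1 + \frac{4}{u}$ ($p{\left(u \right)} = \frac{4}{u} + 1 = 1 + \frac{4}{u}$)
$N{\left(M,U \right)} = \frac{1}{3}$ ($N{\left(M,U \right)} = \frac{1}{3} - \frac{\frac{1}{-4} \left(4 - 4\right)}{6} = \frac{1}{3} - \frac{\left(- \frac{1}{4}\right) 0}{6} = \frac{1}{3} - 0 = \frac{1}{3} + 0 = \frac{1}{3}$)
$F{\left(Z,Y \right)} = 13 + 90 Z$ ($F{\left(Z,Y \right)} = 90 Z + 13 = 13 + 90 Z$)
$\sqrt{F{\left(N{\left(4,3 + 0 \right)},-93 \right)} - 33682} = \sqrt{\left(13 + 90 \cdot \frac{1}{3}\right) - 33682} = \sqrt{\left(13 + 30\right) - 33682} = \sqrt{43 - 33682} = \sqrt{-33639} = i \sqrt{33639}$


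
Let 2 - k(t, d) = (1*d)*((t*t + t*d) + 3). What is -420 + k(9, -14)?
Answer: -1006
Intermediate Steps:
k(t, d) = 2 - d*(3 + t² + d*t) (k(t, d) = 2 - 1*d*((t*t + t*d) + 3) = 2 - d*((t² + d*t) + 3) = 2 - d*(3 + t² + d*t))
-420 + k(9, -14) = -420 + (2 - 3*(-14) - 1*(-14)*9² - 1*9*(-14)²) = -420 + (2 + 42 - 1*(-14)*81 - 1*9*196) = -420 + (2 + 42 + 1134 - 1764) = -420 - 586 = -1006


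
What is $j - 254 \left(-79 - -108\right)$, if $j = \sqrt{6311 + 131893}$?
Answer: $-7366 + 6 \sqrt{3839} \approx -6994.2$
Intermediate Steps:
$j = 6 \sqrt{3839}$ ($j = \sqrt{138204} = 6 \sqrt{3839} \approx 371.76$)
$j - 254 \left(-79 - -108\right) = 6 \sqrt{3839} - 254 \left(-79 - -108\right) = 6 \sqrt{3839} - 254 \left(-79 + 108\right) = 6 \sqrt{3839} - 254 \cdot 29 = 6 \sqrt{3839} - 7366 = -7366 + 6 \sqrt{3839}$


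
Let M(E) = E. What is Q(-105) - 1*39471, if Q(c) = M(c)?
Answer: -39576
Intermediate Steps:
Q(c) = c
Q(-105) - 1*39471 = -105 - 1*39471 = -105 - 39471 = -39576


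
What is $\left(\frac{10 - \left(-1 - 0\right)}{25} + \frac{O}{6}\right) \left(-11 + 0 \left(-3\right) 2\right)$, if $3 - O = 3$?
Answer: $- \frac{121}{25} \approx -4.84$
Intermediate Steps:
$O = 0$ ($O = 3 - 3 = 0$)
$\left(\frac{10 - \left(-1 - 0\right)}{25} + \frac{O}{6}\right) \left(-11 + 0 \left(-3\right) 2\right) = \left(\frac{10 - \left(-1 - 0\right)}{25} + \frac{0}{6}\right) \left(-11 + 0 \left(-3\right) 2\right) = \left(\left(10 - \left(-1 + 0\right)\right) \frac{1}{25} + 0 \cdot \frac{1}{6}\right) \left(-11 + 0 \cdot 2\right) = \left(\left(10 - -1\right) \frac{1}{25} + 0\right) \left(-11 + 0\right) = \left(\left(10 + 1\right) \frac{1}{25} + 0\right) \left(-11\right) = \left(11 \cdot \frac{1}{25} + 0\right) \left(-11\right) = \left(\frac{11}{25} + 0\right) \left(-11\right) = \frac{11}{25} \left(-11\right) = - \frac{121}{25}$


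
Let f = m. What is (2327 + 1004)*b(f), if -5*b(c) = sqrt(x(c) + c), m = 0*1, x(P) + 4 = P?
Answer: -6662*I/5 ≈ -1332.4*I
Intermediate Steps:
x(P) = -4 + P
m = 0
f = 0
b(c) = -sqrt(-4 + 2*c)/5 (b(c) = -sqrt((-4 + c) + c)/5 = -sqrt(-4 + 2*c)/5)
(2327 + 1004)*b(f) = (2327 + 1004)*(-sqrt(-4 + 2*0)/5) = 3331*(-sqrt(-4 + 0)/5) = 3331*(-2*I/5) = -6662*I/5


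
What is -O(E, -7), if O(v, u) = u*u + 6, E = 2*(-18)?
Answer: -55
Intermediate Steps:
E = -36
O(v, u) = 6 + u² (O(v, u) = u² + 6 = 6 + u²)
-O(E, -7) = -(6 + (-7)²) = -(6 + 49) = -1*55 = -55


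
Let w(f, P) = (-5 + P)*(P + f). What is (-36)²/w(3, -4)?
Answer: 144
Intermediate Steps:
(-36)²/w(3, -4) = (-36)²/((-4)² - 5*(-4) - 5*3 - 4*3) = 1296/(16 + 20 - 15 - 12) = 1296/9 = (⅑)*1296 = 144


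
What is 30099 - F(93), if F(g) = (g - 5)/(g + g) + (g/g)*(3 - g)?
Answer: 2807533/93 ≈ 30189.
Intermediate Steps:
F(g) = 3 - g + (-5 + g)/(2*g) (F(g) = (-5 + g)/((2*g)) + 1*(3 - g) = (-5 + g)*(1/(2*g)) + (3 - g) = (-5 + g)/(2*g) + (3 - g) = 3 - g + (-5 + g)/(2*g))
30099 - F(93) = 30099 - (7/2 - 1*93 - 5/2/93) = 30099 - (7/2 - 93 - 5/2*1/93) = 30099 - (7/2 - 93 - 5/186) = 30099 - 1*(-8326/93) = 30099 + 8326/93 = 2807533/93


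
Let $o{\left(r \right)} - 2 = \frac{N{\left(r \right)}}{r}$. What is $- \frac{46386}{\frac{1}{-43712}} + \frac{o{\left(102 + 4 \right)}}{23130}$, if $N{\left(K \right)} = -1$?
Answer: $\frac{4971290010601171}{2451780} \approx 2.0276 \cdot 10^{9}$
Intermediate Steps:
$o{\left(r \right)} = 2 - \frac{1}{r}$
$- \frac{46386}{\frac{1}{-43712}} + \frac{o{\left(102 + 4 \right)}}{23130} = - \frac{46386}{\frac{1}{-43712}} + \frac{2 - \frac{1}{102 + 4}}{23130} = - \frac{46386}{- \frac{1}{43712}} + \left(2 - \frac{1}{106}\right) \frac{1}{23130} = \left(-46386\right) \left(-43712\right) + \left(2 - \frac{1}{106}\right) \frac{1}{23130} = 2027624832 + \left(2 - \frac{1}{106}\right) \frac{1}{23130} = 2027624832 + \frac{211}{106} \cdot \frac{1}{23130} = 2027624832 + \frac{211}{2451780} = \frac{4971290010601171}{2451780}$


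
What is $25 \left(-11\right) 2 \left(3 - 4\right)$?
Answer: $550$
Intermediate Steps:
$25 \left(-11\right) 2 \left(3 - 4\right) = - 275 \cdot 2 \left(-1\right) = \left(-275\right) \left(-2\right) = 550$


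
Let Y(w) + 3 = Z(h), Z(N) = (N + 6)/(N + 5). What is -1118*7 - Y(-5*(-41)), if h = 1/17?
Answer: -672881/86 ≈ -7824.2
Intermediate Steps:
h = 1/17 ≈ 0.058824
Z(N) = (6 + N)/(5 + N)
Y(w) = -155/86 (Y(w) = -3 + (6 + 1/17)/(5 + 1/17) = -3 + (103/17)/(86/17) = -3 + (17/86)*(103/17) = -3 + 103/86 = -155/86)
-1118*7 - Y(-5*(-41)) = -1118*7 - 1*(-155/86) = -7826 + 155/86 = -672881/86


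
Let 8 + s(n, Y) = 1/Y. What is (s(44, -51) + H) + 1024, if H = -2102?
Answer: -55387/51 ≈ -1086.0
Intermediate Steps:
s(n, Y) = -8 + 1/Y
(s(44, -51) + H) + 1024 = ((-8 + 1/(-51)) - 2102) + 1024 = ((-8 - 1/51) - 2102) + 1024 = (-409/51 - 2102) + 1024 = -107611/51 + 1024 = -55387/51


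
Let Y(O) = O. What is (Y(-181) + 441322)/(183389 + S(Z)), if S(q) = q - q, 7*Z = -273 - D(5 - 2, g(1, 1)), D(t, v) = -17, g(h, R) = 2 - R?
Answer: 441141/183389 ≈ 2.4055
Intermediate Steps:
Z = -256/7 (Z = (-273 - 1*(-17))/7 = (-273 + 17)/7 = (⅐)*(-256) = -256/7 ≈ -36.571)
S(q) = 0
(Y(-181) + 441322)/(183389 + S(Z)) = (-181 + 441322)/(183389 + 0) = 441141/183389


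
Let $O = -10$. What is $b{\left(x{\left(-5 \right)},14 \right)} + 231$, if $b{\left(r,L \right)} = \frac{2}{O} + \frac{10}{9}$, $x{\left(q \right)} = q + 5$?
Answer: $\frac{10436}{45} \approx 231.91$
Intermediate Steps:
$x{\left(q \right)} = 5 + q$
$b{\left(r,L \right)} = \frac{41}{45}$ ($b{\left(r,L \right)} = \frac{2}{-10} + \frac{10}{9} = 2 \left(- \frac{1}{10}\right) + 10 \cdot \frac{1}{9} = - \frac{1}{5} + \frac{10}{9} = \frac{41}{45}$)
$b{\left(x{\left(-5 \right)},14 \right)} + 231 = \frac{41}{45} + 231 = \frac{10436}{45}$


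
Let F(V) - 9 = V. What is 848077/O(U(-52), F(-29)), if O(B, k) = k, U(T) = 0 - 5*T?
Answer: -848077/20 ≈ -42404.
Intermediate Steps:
F(V) = 9 + V
U(T) = -5*T
848077/O(U(-52), F(-29)) = 848077/(9 - 29) = 848077/(-20) = 848077*(-1/20) = -848077/20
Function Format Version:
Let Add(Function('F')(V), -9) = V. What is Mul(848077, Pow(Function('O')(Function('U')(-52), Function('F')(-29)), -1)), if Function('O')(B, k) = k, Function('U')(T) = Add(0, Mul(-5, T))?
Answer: Rational(-848077, 20) ≈ -42404.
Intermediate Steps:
Function('F')(V) = Add(9, V)
Function('U')(T) = Mul(-5, T)
Mul(848077, Pow(Function('O')(Function('U')(-52), Function('F')(-29)), -1)) = Mul(848077, Pow(Add(9, -29), -1)) = Mul(848077, Pow(-20, -1)) = Mul(848077, Rational(-1, 20)) = Rational(-848077, 20)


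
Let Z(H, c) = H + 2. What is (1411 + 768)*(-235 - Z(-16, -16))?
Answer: -481559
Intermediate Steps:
Z(H, c) = 2 + H
(1411 + 768)*(-235 - Z(-16, -16)) = (1411 + 768)*(-235 - (2 - 16)) = 2179*(-235 - 1*(-14)) = 2179*(-235 + 14) = 2179*(-221) = -481559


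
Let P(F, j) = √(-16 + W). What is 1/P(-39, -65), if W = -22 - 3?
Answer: -I*√41/41 ≈ -0.15617*I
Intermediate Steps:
W = -25
P(F, j) = I*√41 (P(F, j) = √(-16 - 25) = √(-41) = I*√41)
1/P(-39, -65) = 1/(I*√41) = -I*√41/41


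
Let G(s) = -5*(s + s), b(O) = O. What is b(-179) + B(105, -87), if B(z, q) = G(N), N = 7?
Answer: -249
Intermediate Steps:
G(s) = -10*s
B(z, q) = -70 (B(z, q) = -10*7 = -70)
b(-179) + B(105, -87) = -179 - 70 = -249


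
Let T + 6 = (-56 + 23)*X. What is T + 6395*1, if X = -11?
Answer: 6752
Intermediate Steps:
T = 357 (T = -6 + (-56 + 23)*(-11) = -6 - 33*(-11) = -6 + 363 = 357)
T + 6395*1 = 357 + 6395*1 = 357 + 6395 = 6752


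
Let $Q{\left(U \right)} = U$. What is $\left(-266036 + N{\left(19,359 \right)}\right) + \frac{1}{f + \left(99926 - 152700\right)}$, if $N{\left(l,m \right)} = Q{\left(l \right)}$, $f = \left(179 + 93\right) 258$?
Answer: $- \frac{4629227833}{17402} \approx -2.6602 \cdot 10^{5}$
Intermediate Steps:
$f = 70176$ ($f = 272 \cdot 258 = 70176$)
$N{\left(l,m \right)} = l$
$\left(-266036 + N{\left(19,359 \right)}\right) + \frac{1}{f + \left(99926 - 152700\right)} = \left(-266036 + 19\right) + \frac{1}{70176 + \left(99926 - 152700\right)} = -266017 + \frac{1}{70176 + \left(99926 - 152700\right)} = -266017 + \frac{1}{70176 - 52774} = -266017 + \frac{1}{17402} = - \frac{4629227833}{17402}$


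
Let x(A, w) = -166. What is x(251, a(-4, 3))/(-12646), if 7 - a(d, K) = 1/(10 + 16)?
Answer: 83/6323 ≈ 0.013127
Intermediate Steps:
a(d, K) = 181/26 (a(d, K) = 7 - 1/(10 + 16) = 7 - 1/26 = 181/26)
x(251, a(-4, 3))/(-12646) = -166/(-12646) = -166*(-1/12646) = 83/6323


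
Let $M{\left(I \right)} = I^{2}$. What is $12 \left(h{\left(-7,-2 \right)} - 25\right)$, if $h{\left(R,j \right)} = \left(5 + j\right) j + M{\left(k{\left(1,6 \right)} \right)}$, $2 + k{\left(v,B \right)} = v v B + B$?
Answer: $828$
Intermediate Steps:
$k{\left(v,B \right)} = -2 + B + B v^{2}$ ($k{\left(v,B \right)} = -2 + \left(v v B + B\right) = -2 + \left(v^{2} B + B\right) = -2 + \left(B v^{2} + B\right) = -2 + \left(B + B v^{2}\right) = -2 + B + B v^{2}$)
$h{\left(R,j \right)} = 100 + j \left(5 + j\right)$ ($h{\left(R,j \right)} = \left(5 + j\right) j + \left(-2 + 6 + 6 \cdot 1^{2}\right)^{2} = j \left(5 + j\right) + \left(-2 + 6 + 6 \cdot 1\right)^{2} = j \left(5 + j\right) + \left(-2 + 6 + 6\right)^{2} = j \left(5 + j\right) + 10^{2} = j \left(5 + j\right) + 100 = 100 + j \left(5 + j\right)$)
$12 \left(h{\left(-7,-2 \right)} - 25\right) = 12 \left(\left(100 + \left(-2\right)^{2} + 5 \left(-2\right)\right) - 25\right) = 12 \left(\left(100 + 4 - 10\right) - 25\right) = 12 \left(94 - 25\right) = 12 \cdot 69 = 828$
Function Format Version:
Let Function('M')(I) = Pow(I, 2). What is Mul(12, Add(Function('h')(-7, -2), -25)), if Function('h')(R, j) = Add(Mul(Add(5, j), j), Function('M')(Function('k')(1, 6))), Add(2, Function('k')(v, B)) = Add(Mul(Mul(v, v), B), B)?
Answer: 828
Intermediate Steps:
Function('k')(v, B) = Add(-2, B, Mul(B, Pow(v, 2))) (Function('k')(v, B) = Add(-2, Add(Mul(Mul(v, v), B), B)) = Add(-2, Add(Mul(Pow(v, 2), B), B)) = Add(-2, Add(Mul(B, Pow(v, 2)), B)) = Add(-2, Add(B, Mul(B, Pow(v, 2)))) = Add(-2, B, Mul(B, Pow(v, 2))))
Function('h')(R, j) = Add(100, Mul(j, Add(5, j))) (Function('h')(R, j) = Add(Mul(Add(5, j), j), Pow(Add(-2, 6, Mul(6, Pow(1, 2))), 2)) = Add(Mul(j, Add(5, j)), Pow(Add(-2, 6, Mul(6, 1)), 2)) = Add(Mul(j, Add(5, j)), Pow(Add(-2, 6, 6), 2)) = Add(Mul(j, Add(5, j)), Pow(10, 2)) = Add(Mul(j, Add(5, j)), 100) = Add(100, Mul(j, Add(5, j))))
Mul(12, Add(Function('h')(-7, -2), -25)) = Mul(12, Add(Add(100, Pow(-2, 2), Mul(5, -2)), -25)) = Mul(12, Add(Add(100, 4, -10), -25)) = Mul(12, Add(94, -25)) = Mul(12, 69) = 828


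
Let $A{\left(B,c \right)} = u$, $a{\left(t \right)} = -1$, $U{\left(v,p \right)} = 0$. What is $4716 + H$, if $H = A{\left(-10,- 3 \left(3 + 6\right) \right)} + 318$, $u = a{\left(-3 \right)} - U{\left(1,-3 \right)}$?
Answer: $5033$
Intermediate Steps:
$u = -1$ ($u = -1 - 0 = -1 + 0 = -1$)
$A{\left(B,c \right)} = -1$
$H = 317$ ($H = -1 + 318 = 317$)
$4716 + H = 4716 + 317 = 5033$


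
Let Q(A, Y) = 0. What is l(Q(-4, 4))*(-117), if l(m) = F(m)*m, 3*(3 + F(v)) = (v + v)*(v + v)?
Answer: 0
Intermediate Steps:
F(v) = -3 + 4*v**2/3 (F(v) = -3 + ((v + v)*(v + v))/3 = -3 + ((2*v)*(2*v))/3 = -3 + (4*v**2)/3 = -3 + 4*v**2/3)
l(m) = m*(-3 + 4*m**2/3) (l(m) = (-3 + 4*m**2/3)*m = m*(-3 + 4*m**2/3))
l(Q(-4, 4))*(-117) = ((1/3)*0*(-9 + 4*0**2))*(-117) = ((1/3)*0*(-9 + 4*0))*(-117) = ((1/3)*0*(-9 + 0))*(-117) = ((1/3)*0*(-9))*(-117) = 0*(-117) = 0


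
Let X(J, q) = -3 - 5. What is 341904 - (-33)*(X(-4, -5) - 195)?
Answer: 335205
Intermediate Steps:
X(J, q) = -8
341904 - (-33)*(X(-4, -5) - 195) = 341904 - (-33)*(-8 - 195) = 341904 - (-33)*(-203) = 341904 - 1*6699 = 341904 - 6699 = 335205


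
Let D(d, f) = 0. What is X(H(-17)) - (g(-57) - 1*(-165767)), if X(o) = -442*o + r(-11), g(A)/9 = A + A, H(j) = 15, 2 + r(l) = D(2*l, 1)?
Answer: -171373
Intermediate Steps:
r(l) = -2 (r(l) = -2 + 0 = -2)
g(A) = 18*A (g(A) = 9*(A + A) = 9*(2*A) = 18*A)
X(o) = -2 - 442*o (X(o) = -442*o - 2 = -2 - 442*o)
X(H(-17)) - (g(-57) - 1*(-165767)) = (-2 - 442*15) - (18*(-57) - 1*(-165767)) = (-2 - 6630) - (-1026 + 165767) = -6632 - 1*164741 = -6632 - 164741 = -171373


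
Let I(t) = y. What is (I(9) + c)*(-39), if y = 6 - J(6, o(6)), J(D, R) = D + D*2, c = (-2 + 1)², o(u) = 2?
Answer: 429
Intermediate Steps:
c = 1 (c = (-1)² = 1)
J(D, R) = 3*D (J(D, R) = D + 2*D = 3*D)
y = -12 (y = 6 - 3*6 = 6 - 1*18 = 6 - 18 = -12)
I(t) = -12
(I(9) + c)*(-39) = (-12 + 1)*(-39) = -11*(-39) = 429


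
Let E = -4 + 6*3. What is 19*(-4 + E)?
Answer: 190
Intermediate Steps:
E = 14 (E = -4 + 18 = 14)
19*(-4 + E) = 19*(-4 + 14) = 19*10 = 190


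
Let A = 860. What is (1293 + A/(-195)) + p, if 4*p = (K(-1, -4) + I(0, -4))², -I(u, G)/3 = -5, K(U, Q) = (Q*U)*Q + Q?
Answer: 201995/156 ≈ 1294.8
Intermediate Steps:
K(U, Q) = Q + U*Q² (K(U, Q) = U*Q² + Q = Q + U*Q²)
I(u, G) = 15 (I(u, G) = -3*(-5) = 15)
p = 25/4 (p = (-4*(1 - 4*(-1)) + 15)²/4 = (-4*(1 + 4) + 15)²/4 = (-4*5 + 15)²/4 = (-20 + 15)²/4 = (¼)*(-5)² = (¼)*25 = 25/4 ≈ 6.2500)
(1293 + A/(-195)) + p = (1293 + 860/(-195)) + 25/4 = (1293 + 860*(-1/195)) + 25/4 = (1293 - 172/39) + 25/4 = 50255/39 + 25/4 = 201995/156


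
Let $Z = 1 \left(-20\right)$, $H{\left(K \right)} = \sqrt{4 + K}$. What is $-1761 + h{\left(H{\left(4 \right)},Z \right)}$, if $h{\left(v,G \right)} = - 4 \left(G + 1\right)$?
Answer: $-1685$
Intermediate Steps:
$Z = -20$
$h{\left(v,G \right)} = -4 - 4 G$ ($h{\left(v,G \right)} = - 4 \left(1 + G\right) = -4 - 4 G$)
$-1761 + h{\left(H{\left(4 \right)},Z \right)} = -1761 - -76 = -1761 + \left(-4 + 80\right) = -1761 + 76 = -1685$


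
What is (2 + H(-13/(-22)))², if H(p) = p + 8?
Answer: 54289/484 ≈ 112.17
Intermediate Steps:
H(p) = 8 + p
(2 + H(-13/(-22)))² = (2 + (8 - 13/(-22)))² = (2 + (8 - 13*(-1/22)))² = (2 + (8 + 13/22))² = (2 + 189/22)² = (233/22)² = 54289/484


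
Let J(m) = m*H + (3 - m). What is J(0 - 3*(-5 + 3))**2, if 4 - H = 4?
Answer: 9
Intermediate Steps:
H = 0 (H = 4 - 1*4 = 4 - 4 = 0)
J(m) = 3 - m (J(m) = m*0 + (3 - m) = 0 + (3 - m) = 3 - m)
J(0 - 3*(-5 + 3))**2 = (3 - (0 - 3*(-5 + 3)))**2 = (3 - (0 - 3*(-2)))**2 = (3 - (0 + 6))**2 = (3 - 1*6)**2 = (3 - 6)**2 = (-3)**2 = 9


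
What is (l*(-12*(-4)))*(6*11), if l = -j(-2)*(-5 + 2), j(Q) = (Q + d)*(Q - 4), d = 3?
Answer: -57024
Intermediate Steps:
j(Q) = (-4 + Q)*(3 + Q) (j(Q) = (Q + 3)*(Q - 4) = (3 + Q)*(-4 + Q) = (-4 + Q)*(3 + Q))
l = -18 (l = -(-12 + (-2)**2 - 1*(-2))*(-5 + 2) = -(-12 + 4 + 2)*(-3) = -(-6)*(-3) = -1*18 = -18)
(l*(-12*(-4)))*(6*11) = (-(-36)*6*(-4))*(6*11) = -(-36)*(-24)*66 = -18*48*66 = -864*66 = -57024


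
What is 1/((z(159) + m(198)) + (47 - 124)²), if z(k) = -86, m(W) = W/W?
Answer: 1/5844 ≈ 0.00017112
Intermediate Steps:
m(W) = 1
1/((z(159) + m(198)) + (47 - 124)²) = 1/((-86 + 1) + (47 - 124)²) = 1/(-85 + (-77)²) = 1/(-85 + 5929) = 1/5844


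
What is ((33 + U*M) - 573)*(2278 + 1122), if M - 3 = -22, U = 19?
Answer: -3063400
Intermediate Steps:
M = -19 (M = 3 - 22 = -19)
((33 + U*M) - 573)*(2278 + 1122) = ((33 + 19*(-19)) - 573)*(2278 + 1122) = ((33 - 361) - 573)*3400 = (-328 - 573)*3400 = -901*3400 = -3063400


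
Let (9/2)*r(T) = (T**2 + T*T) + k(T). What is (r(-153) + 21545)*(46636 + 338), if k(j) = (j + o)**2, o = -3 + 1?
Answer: 5254683878/3 ≈ 1.7516e+9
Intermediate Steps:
o = -2
k(j) = (-2 + j)**2 (k(j) = (j - 2)**2 = (-2 + j)**2)
r(T) = 2*(-2 + T)**2/9 + 4*T**2/9 (r(T) = 2*((T**2 + T*T) + (-2 + T)**2)/9 = 2*((T**2 + T**2) + (-2 + T)**2)/9 = 2*(2*T**2 + (-2 + T)**2)/9 = 2*((-2 + T)**2 + 2*T**2)/9 = 2*(-2 + T)**2/9 + 4*T**2/9)
(r(-153) + 21545)*(46636 + 338) = ((8/9 - 8/9*(-153) + (2/3)*(-153)**2) + 21545)*(46636 + 338) = ((8/9 + 136 + (2/3)*23409) + 21545)*46974 = ((8/9 + 136 + 15606) + 21545)*46974 = (141686/9 + 21545)*46974 = (335591/9)*46974 = 5254683878/3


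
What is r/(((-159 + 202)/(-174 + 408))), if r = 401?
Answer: 93834/43 ≈ 2182.2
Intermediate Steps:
r/(((-159 + 202)/(-174 + 408))) = 401/(((-159 + 202)/(-174 + 408))) = 401/((43/234)) = 401/((43*(1/234))) = 401/(43/234) = 401*(234/43) = 93834/43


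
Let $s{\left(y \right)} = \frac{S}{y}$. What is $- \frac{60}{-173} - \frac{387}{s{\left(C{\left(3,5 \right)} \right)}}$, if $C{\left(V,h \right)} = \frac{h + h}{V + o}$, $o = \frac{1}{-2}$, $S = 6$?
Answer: $- \frac{44574}{173} \approx -257.65$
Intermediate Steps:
$o = - \frac{1}{2} \approx -0.5$
$C{\left(V,h \right)} = \frac{2 h}{- \frac{1}{2} + V}$ ($C{\left(V,h \right)} = \frac{h + h}{V - \frac{1}{2}} = \frac{2 h}{- \frac{1}{2} + V}$)
$s{\left(y \right)} = \frac{6}{y}$
$- \frac{60}{-173} - \frac{387}{s{\left(C{\left(3,5 \right)} \right)}} = - \frac{60}{-173} - \frac{387}{6 \frac{1}{4 \cdot 5 \frac{1}{-1 + 2 \cdot 3}}} = \left(-60\right) \left(- \frac{1}{173}\right) - \frac{387}{6 \frac{1}{4 \cdot 5 \frac{1}{-1 + 6}}} = \frac{60}{173} - \frac{387}{6 \frac{1}{4 \cdot 5 \cdot \frac{1}{5}}} = \frac{60}{173} - \frac{387}{6 \cdot \frac{1}{4}} = \frac{60}{173} - \frac{387}{\frac{3}{2}} = \frac{60}{173} - 258 = - \frac{44574}{173}$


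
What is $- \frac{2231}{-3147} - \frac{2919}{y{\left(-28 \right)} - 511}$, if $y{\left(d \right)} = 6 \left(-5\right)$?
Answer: $\frac{10393064}{1702527} \approx 6.1045$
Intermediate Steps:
$y{\left(d \right)} = -30$
$- \frac{2231}{-3147} - \frac{2919}{y{\left(-28 \right)} - 511} = - \frac{2231}{-3147} - \frac{2919}{-30 - 511} = \left(-2231\right) \left(- \frac{1}{3147}\right) - \frac{2919}{-30 - 511} = \frac{2231}{3147} - \frac{2919}{-541} = \frac{2231}{3147} - - \frac{2919}{541} = \frac{2231}{3147} + \frac{2919}{541} = \frac{10393064}{1702527}$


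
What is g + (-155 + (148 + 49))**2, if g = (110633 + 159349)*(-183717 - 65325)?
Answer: -67236855480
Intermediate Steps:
g = -67236857244 (g = 269982*(-249042) = -67236857244)
g + (-155 + (148 + 49))**2 = -67236857244 + (-155 + (148 + 49))**2 = -67236857244 + (-155 + 197)**2 = -67236857244 + 42**2 = -67236857244 + 1764 = -67236855480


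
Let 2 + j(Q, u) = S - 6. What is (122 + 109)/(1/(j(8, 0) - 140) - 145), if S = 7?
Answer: -32571/20446 ≈ -1.5930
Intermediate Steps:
j(Q, u) = -1 (j(Q, u) = -2 + (7 - 6) = -2 + 1 = -1)
(122 + 109)/(1/(j(8, 0) - 140) - 145) = (122 + 109)/(1/(-1 - 140) - 145) = 231/(1/(-141) - 145) = 231/(-1/141 - 145) = 231/(-20446/141) = 231*(-141/20446) = -32571/20446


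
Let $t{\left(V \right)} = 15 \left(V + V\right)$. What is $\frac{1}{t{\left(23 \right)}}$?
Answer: $\frac{1}{690} \approx 0.0014493$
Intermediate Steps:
$t{\left(V \right)} = 30 V$ ($t{\left(V \right)} = 15 \cdot 2 V = 30 V$)
$\frac{1}{t{\left(23 \right)}} = \frac{1}{30 \cdot 23} = \frac{1}{690}$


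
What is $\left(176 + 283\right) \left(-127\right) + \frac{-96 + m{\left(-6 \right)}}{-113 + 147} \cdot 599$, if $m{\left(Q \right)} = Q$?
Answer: $-60090$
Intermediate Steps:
$\left(176 + 283\right) \left(-127\right) + \frac{-96 + m{\left(-6 \right)}}{-113 + 147} \cdot 599 = \left(176 + 283\right) \left(-127\right) + \frac{-96 - 6}{-113 + 147} \cdot 599 = 459 \left(-127\right) + - \frac{102}{34} \cdot 599 = -58293 + \left(-102\right) \frac{1}{34} \cdot 599 = -58293 - 1797 = -60090$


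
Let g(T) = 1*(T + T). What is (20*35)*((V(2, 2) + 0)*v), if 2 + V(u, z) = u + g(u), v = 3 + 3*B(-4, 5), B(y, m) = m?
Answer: 50400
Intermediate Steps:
g(T) = 2*T (g(T) = 1*(2*T) = 2*T)
v = 18 (v = 3 + 3*5 = 3 + 15 = 18)
V(u, z) = -2 + 3*u (V(u, z) = -2 + (u + 2*u) = -2 + 3*u)
(20*35)*((V(2, 2) + 0)*v) = (20*35)*(((-2 + 3*2) + 0)*18) = 700*(((-2 + 6) + 0)*18) = 700*((4 + 0)*18) = 700*(4*18) = 700*72 = 50400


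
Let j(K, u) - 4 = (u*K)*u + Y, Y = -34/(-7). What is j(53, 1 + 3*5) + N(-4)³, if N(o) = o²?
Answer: 123710/7 ≈ 17673.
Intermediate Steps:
Y = 34/7 (Y = -34*(-⅐) = 34/7 ≈ 4.8571)
j(K, u) = 62/7 + K*u² (j(K, u) = 4 + ((u*K)*u + 34/7) = 4 + ((K*u)*u + 34/7) = 4 + (K*u² + 34/7) = 4 + (34/7 + K*u²) = 62/7 + K*u²)
j(53, 1 + 3*5) + N(-4)³ = (62/7 + 53*(1 + 3*5)²) + ((-4)²)³ = (62/7 + 53*(1 + 15)²) + 16³ = (62/7 + 53*16²) + 4096 = (62/7 + 53*256) + 4096 = (62/7 + 13568) + 4096 = 95038/7 + 4096 = 123710/7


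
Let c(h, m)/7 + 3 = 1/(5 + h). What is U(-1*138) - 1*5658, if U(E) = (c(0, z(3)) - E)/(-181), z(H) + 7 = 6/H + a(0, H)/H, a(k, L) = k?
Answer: -5121082/905 ≈ -5658.7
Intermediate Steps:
z(H) = -7 + 6/H (z(H) = -7 + (6/H + 0/H) = -7 + (6/H + 0) = -7 + 6/H)
c(h, m) = -21 + 7/(5 + h)
U(E) = 98/905 + E/181 (U(E) = (7*(-14 - 3*0)/(5 + 0) - E)/(-181) = (7*(-14 + 0)/5 - E)*(-1/181) = (7*(⅕)*(-14) - E)*(-1/181) = (-98/5 - E)*(-1/181) = 98/905 + E/181)
U(-1*138) - 1*5658 = (98/905 + (-1*138)/181) - 1*5658 = (98/905 + (1/181)*(-138)) - 5658 = (98/905 - 138/181) - 5658 = -592/905 - 5658 = -5121082/905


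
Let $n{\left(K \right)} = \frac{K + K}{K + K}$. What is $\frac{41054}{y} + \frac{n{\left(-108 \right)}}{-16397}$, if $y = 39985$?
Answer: $\frac{673122453}{655634045} \approx 1.0267$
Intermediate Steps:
$n{\left(K \right)} = 1$ ($n{\left(K \right)} = \frac{2 K}{2 K} = 2 K \frac{1}{2 K} = 1$)
$\frac{41054}{y} + \frac{n{\left(-108 \right)}}{-16397} = \frac{41054}{39985} + 1 \frac{1}{-16397} = 41054 \cdot \frac{1}{39985} + 1 \left(- \frac{1}{16397}\right) = \frac{41054}{39985} - \frac{1}{16397} = \frac{673122453}{655634045}$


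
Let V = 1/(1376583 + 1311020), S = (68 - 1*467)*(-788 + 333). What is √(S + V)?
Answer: 2*√327834409671393377/2687603 ≈ 426.08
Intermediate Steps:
S = 181545 (S = (68 - 467)*(-455) = -399*(-455) = 181545)
V = 1/2687603 ≈ 3.7208e-7
√(S + V) = √(181545 + 1/2687603) = √(487920886636/2687603) = 2*√327834409671393377/2687603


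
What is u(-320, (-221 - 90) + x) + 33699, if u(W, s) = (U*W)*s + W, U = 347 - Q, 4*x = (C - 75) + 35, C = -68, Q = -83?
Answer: 46542179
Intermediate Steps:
x = -27 (x = ((-68 - 75) + 35)/4 = (-143 + 35)/4 = (¼)*(-108) = -27)
U = 430 (U = 347 - 1*(-83) = 347 + 83 = 430)
u(W, s) = W + 430*W*s (u(W, s) = (430*W)*s + W = 430*W*s + W = W + 430*W*s)
u(-320, (-221 - 90) + x) + 33699 = -320*(1 + 430*((-221 - 90) - 27)) + 33699 = -320*(1 + 430*(-311 - 27)) + 33699 = -320*(1 + 430*(-338)) + 33699 = -320*(1 - 145340) + 33699 = -320*(-145339) + 33699 = 46508480 + 33699 = 46542179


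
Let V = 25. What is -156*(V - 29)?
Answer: 624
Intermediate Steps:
-156*(V - 29) = -156*(25 - 29) = -156*(-4) = 624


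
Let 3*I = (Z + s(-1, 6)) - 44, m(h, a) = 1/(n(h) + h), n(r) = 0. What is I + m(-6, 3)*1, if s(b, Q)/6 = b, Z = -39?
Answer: -179/6 ≈ -29.833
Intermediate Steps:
s(b, Q) = 6*b
m(h, a) = 1/h (m(h, a) = 1/(0 + h) = 1/h)
I = -89/3 (I = ((-39 + 6*(-1)) - 44)/3 = ((-39 - 6) - 44)/3 = (-45 - 44)/3 = (1/3)*(-89) = -89/3 ≈ -29.667)
I + m(-6, 3)*1 = -89/3 + 1/(-6) = -89/3 - 1/6*1 = -89/3 - 1/6 = -179/6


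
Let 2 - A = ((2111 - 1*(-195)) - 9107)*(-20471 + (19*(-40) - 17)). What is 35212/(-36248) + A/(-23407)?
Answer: 1309322236231/212114234 ≈ 6172.7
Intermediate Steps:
A = -144507646 (A = 2 - ((2111 - 1*(-195)) - 9107)*(-20471 + (19*(-40) - 17)) = 2 - ((2111 + 195) - 9107)*(-20471 + (-760 - 17)) = 2 - (2306 - 9107)*(-20471 - 777) = 2 - (-6801)*(-21248) = 2 - 1*144507648 = 2 - 144507648 = -144507646)
35212/(-36248) + A/(-23407) = 35212/(-36248) - 144507646/(-23407) = 35212*(-1/36248) - 144507646*(-1/23407) = -8803/9062 + 144507646/23407 = 1309322236231/212114234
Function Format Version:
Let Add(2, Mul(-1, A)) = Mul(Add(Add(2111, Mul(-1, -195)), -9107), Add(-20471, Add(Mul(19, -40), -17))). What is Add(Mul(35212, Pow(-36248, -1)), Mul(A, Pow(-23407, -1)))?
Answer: Rational(1309322236231, 212114234) ≈ 6172.7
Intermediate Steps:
A = -144507646 (A = Add(2, Mul(-1, Mul(Add(Add(2111, Mul(-1, -195)), -9107), Add(-20471, Add(Mul(19, -40), -17))))) = Add(2, Mul(-1, Mul(Add(Add(2111, 195), -9107), Add(-20471, Add(-760, -17))))) = Add(2, Mul(-1, Mul(Add(2306, -9107), Add(-20471, -777)))) = Add(2, Mul(-1, Mul(-6801, -21248))) = Add(2, Mul(-1, 144507648)) = Add(2, -144507648) = -144507646)
Add(Mul(35212, Pow(-36248, -1)), Mul(A, Pow(-23407, -1))) = Add(Mul(35212, Pow(-36248, -1)), Mul(-144507646, Pow(-23407, -1))) = Add(Mul(35212, Rational(-1, 36248)), Mul(-144507646, Rational(-1, 23407))) = Add(Rational(-8803, 9062), Rational(144507646, 23407)) = Rational(1309322236231, 212114234)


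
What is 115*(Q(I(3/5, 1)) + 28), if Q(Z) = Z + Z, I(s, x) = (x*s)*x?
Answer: 3358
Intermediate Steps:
I(s, x) = s*x² (I(s, x) = (s*x)*x = s*x²)
Q(Z) = 2*Z
115*(Q(I(3/5, 1)) + 28) = 115*(2*((3/5)*1²) + 28) = 115*(2*((3*(⅕))*1) + 28) = 115*(2*((⅗)*1) + 28) = 115*(2*(⅗) + 28) = 115*(6/5 + 28) = 115*(146/5) = 3358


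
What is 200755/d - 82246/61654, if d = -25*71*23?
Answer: -1573504172/251702455 ≈ -6.2514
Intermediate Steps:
d = -40825 (d = -1775*23 = -40825)
200755/d - 82246/61654 = 200755/(-40825) - 82246/61654 = 200755*(-1/40825) - 82246*1/61654 = -40151/8165 - 41123/30827 = -1573504172/251702455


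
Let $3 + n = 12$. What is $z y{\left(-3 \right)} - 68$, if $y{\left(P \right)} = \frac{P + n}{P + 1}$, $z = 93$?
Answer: $-347$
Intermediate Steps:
$n = 9$ ($n = -3 + 12 = 9$)
$y{\left(P \right)} = \frac{9 + P}{1 + P}$ ($y{\left(P \right)} = \frac{P + 9}{P + 1} = \frac{9 + P}{1 + P}$)
$z y{\left(-3 \right)} - 68 = 93 \frac{9 - 3}{1 - 3} - 68 = 93 \frac{1}{-2} \cdot 6 - 68 = 93 \left(\left(- \frac{1}{2}\right) 6\right) - 68 = 93 \left(-3\right) - 68 = -279 - 68 = -347$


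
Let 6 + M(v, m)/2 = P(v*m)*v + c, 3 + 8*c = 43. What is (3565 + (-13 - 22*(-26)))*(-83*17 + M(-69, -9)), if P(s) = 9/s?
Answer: -5835460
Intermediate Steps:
c = 5 (c = -3/8 + (1/8)*43 = -3/8 + 43/8 = 5)
M(v, m) = -2 + 18/m (M(v, m) = -12 + 2*((9/((v*m)))*v + 5) = -12 + 2*((9/((m*v)))*v + 5) = -12 + 2*((9*(1/(m*v)))*v + 5) = -12 + 2*((9/(m*v))*v + 5) = -12 + 2*(9/m + 5) = -12 + 2*(5 + 9/m) = -12 + (10 + 18/m) = -2 + 18/m)
(3565 + (-13 - 22*(-26)))*(-83*17 + M(-69, -9)) = (3565 + (-13 - 22*(-26)))*(-83*17 + (-2 + 18/(-9))) = (3565 + (-13 + 572))*(-1411 + (-2 + 18*(-1/9))) = (3565 + 559)*(-1411 + (-2 - 2)) = 4124*(-1411 - 4) = 4124*(-1415) = -5835460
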